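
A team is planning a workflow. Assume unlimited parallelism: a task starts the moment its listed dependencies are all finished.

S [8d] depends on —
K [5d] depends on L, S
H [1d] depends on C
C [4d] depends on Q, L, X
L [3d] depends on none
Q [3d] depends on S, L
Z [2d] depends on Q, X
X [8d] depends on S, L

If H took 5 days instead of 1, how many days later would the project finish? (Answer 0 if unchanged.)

4

Actual critical path: S→X→C→H = 8+8+4+1 = 21 ⇒ 21 days.
H lies on that path, so at 5 days the path becomes 25 days.
That remains the longest chain; total 25 days.
Change in finish: 25 − 21 = +4 days.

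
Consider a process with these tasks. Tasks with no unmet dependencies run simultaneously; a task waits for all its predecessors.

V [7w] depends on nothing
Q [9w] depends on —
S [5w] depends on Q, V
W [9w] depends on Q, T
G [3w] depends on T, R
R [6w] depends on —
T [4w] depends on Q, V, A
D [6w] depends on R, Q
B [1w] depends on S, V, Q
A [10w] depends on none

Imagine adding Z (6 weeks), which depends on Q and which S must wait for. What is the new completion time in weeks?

23

Originally the job takes 23 weeks.
With Z inserted, S now waits for max(Q, V, Z).
New critical path: A→T→W = 10+4+9 = 23 ⇒ 23 weeks.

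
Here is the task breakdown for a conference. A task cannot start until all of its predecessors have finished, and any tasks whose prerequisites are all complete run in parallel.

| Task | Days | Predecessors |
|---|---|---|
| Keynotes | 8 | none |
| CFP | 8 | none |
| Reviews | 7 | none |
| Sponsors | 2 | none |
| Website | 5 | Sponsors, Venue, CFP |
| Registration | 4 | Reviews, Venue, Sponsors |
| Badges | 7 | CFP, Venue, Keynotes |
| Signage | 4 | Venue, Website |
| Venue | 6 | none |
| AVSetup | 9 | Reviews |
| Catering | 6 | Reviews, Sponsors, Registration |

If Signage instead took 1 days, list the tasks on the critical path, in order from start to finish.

Reviews, Registration, Catering

Critical path before the change: CFP→Website→Signage = 8+5+4 = 17 giving 17 days.
Signage lies on that path, so at 1 day the path becomes 14 days.
Now Reviews→Registration→Catering = 7+4+6 = 17 is longest, so the finish becomes 17 days.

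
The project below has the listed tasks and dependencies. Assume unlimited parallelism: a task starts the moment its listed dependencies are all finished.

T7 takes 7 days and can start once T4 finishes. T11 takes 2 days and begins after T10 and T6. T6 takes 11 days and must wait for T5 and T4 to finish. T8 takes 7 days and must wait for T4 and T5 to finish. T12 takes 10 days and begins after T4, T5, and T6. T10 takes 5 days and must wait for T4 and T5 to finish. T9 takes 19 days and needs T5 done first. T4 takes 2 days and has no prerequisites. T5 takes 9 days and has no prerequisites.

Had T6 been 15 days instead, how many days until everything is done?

34

Critical path before the change: T5→T6→T12 = 9+11+10 = 30 giving 30 days.
T6 is on the critical path; changing it to 15 makes that path 34 days.
That remains the longest chain; total 34 days.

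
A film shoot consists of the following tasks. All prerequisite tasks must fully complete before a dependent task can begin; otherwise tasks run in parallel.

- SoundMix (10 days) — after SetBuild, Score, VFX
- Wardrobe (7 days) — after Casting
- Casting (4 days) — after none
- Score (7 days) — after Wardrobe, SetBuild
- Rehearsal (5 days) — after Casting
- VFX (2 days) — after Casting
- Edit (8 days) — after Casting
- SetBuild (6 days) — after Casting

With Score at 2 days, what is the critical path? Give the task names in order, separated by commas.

Actual critical path: Casting→Wardrobe→Score→SoundMix = 4+7+7+10 = 28 ⇒ 28 days.
Score is on the critical path; changing it to 2 makes that path 23 days.
No other chain overtakes it, so the finish is 23 days.

Casting, Wardrobe, Score, SoundMix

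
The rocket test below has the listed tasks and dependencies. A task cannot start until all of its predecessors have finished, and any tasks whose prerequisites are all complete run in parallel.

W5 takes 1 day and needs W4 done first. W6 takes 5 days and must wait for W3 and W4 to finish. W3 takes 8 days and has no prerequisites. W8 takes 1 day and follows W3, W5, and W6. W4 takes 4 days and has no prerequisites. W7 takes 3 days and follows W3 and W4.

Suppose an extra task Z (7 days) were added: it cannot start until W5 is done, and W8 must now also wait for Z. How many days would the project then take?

14

Originally the project takes 14 days.
With Z inserted, W8 now waits for max(W3, W5, W6, Z).
New critical path: W3→W6→W8 = 8+5+1 = 14 ⇒ 14 days.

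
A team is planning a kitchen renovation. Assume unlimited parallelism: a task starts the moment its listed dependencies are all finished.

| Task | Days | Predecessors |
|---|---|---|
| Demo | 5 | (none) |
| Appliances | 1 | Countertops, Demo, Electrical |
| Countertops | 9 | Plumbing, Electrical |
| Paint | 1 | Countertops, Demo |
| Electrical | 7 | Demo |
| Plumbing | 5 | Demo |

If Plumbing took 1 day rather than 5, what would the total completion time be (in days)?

22

Actual critical path: Demo→Electrical→Countertops→Paint = 5+7+9+1 = 22 ⇒ 22 days.
Plumbing is off the critical path — its longest chain is 20 days, giving 2 of slack.
No other chain overtakes it, so the finish is 22 days.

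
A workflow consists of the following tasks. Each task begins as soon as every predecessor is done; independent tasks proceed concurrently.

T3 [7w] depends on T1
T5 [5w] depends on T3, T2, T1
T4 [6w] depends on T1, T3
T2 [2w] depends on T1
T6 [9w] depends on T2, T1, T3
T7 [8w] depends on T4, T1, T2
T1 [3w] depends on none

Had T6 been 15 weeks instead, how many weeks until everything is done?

25

Baseline: T1→T3→T4→T7 = 3+7+6+8 = 24 → 24 weeks.
T6 is off the critical path — its longest chain is 19 weeks, giving 5 of slack.
New critical path: T1→T3→T6 = 3+7+15 = 25 ⇒ 25 weeks.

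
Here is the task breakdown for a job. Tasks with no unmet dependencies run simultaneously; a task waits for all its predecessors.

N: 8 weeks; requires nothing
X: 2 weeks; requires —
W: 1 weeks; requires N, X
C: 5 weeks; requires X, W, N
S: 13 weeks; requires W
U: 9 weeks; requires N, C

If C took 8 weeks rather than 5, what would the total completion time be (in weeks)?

26

Actual critical path: N→W→C→U = 8+1+5+9 = 23 ⇒ 23 weeks.
C lies on that path, so at 8 weeks the path becomes 26 weeks.
That remains the longest chain; total 26 weeks.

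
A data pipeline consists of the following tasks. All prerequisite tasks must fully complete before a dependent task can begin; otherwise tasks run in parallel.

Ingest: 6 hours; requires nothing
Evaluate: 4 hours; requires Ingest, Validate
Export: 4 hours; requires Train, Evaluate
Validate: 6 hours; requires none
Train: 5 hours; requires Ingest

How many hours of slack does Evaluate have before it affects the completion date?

Ingest→Train→Export = 6+5+4 = 15 sets the makespan at 15 hours.
The longest chain containing Evaluate totals 14 hours.
Slack of Evaluate = 7 − 6 = 1 hour.

1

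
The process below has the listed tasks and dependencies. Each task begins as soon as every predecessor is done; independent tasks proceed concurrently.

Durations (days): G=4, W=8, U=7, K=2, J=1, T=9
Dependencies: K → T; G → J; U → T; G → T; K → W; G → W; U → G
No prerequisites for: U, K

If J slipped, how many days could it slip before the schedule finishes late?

The longest chain is U→G→T = 7+4+9 = 20; overall finish 20 days.
The longest chain containing J totals 12 days.
Slack of J = 19 − 11 = 8 days.

8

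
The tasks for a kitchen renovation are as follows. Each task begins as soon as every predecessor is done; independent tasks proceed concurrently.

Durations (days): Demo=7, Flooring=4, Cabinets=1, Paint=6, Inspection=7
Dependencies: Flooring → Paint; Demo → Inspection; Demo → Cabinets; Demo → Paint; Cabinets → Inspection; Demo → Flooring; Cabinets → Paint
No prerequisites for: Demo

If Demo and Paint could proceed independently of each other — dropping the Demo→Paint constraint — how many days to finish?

Before: longest chain Demo→Flooring→Paint = 7+4+6 = 17, finish 17.
Dropping Demo→Paint doesn't change Paint's earliest start (11); another predecessor still binds.
After: Demo→Flooring→Paint = 7+4+6 = 17 → 17 days.

17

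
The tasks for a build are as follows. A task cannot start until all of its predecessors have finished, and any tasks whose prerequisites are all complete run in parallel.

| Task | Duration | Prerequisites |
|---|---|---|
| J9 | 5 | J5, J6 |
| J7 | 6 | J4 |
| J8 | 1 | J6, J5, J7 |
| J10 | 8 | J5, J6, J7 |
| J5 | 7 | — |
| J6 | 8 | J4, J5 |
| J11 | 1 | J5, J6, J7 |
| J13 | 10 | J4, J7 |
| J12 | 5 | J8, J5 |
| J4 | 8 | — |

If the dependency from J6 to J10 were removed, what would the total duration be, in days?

24

With the dependency in place, J4→J6→J10 = 8+8+8 = 24 sets the finish at 24 days.
Without J6→J10, J10's earliest start moves from 16 to 14.
The longest chain is now J4→J7→J13 = 8+6+10 = 24, so the project takes 24 days.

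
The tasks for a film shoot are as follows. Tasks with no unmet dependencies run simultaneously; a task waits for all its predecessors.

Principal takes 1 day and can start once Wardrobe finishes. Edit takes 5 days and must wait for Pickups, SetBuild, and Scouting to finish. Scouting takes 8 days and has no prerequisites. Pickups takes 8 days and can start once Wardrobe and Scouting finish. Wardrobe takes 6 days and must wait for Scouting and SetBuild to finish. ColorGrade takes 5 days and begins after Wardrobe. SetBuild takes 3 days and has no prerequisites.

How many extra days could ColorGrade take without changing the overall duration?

Scouting→Wardrobe→Pickups→Edit = 8+6+8+5 = 27 sets the makespan at 27 days.
Longest path through ColorGrade: 19 days (earliest finish 19, latest finish 27).
Slack of ColorGrade = 22 − 14 = 8 days.

8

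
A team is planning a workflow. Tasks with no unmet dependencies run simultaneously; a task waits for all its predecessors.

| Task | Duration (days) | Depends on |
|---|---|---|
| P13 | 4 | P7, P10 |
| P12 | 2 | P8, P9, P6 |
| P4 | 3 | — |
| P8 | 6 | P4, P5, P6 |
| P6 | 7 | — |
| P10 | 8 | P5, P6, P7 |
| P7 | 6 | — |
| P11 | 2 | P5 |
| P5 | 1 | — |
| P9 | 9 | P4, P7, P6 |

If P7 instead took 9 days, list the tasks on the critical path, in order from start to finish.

As given, the longest chain is P6→P10→P13 = 7+8+4 = 19, so the finish is 19 days.
P7 has 1 day of float (longest path through it is 18).
New critical path: P7→P10→P13 = 9+8+4 = 21 ⇒ 21 days.

P7, P10, P13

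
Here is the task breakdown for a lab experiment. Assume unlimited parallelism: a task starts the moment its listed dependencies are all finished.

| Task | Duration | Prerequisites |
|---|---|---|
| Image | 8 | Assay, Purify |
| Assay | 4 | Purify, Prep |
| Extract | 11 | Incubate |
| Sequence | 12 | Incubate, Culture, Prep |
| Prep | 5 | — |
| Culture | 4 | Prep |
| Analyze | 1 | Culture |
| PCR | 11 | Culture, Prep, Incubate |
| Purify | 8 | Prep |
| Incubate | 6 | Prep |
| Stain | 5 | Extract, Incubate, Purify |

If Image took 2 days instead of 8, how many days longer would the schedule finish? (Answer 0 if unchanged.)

0

Baseline: Prep→Incubate→Extract→Stain = 5+6+11+5 = 27 → 27 days.
The longest path through Image is only 25 days, so Image has float 2.
No other chain overtakes it, so the finish is 27 days.
Change in finish: 27 − 27 = +0 days.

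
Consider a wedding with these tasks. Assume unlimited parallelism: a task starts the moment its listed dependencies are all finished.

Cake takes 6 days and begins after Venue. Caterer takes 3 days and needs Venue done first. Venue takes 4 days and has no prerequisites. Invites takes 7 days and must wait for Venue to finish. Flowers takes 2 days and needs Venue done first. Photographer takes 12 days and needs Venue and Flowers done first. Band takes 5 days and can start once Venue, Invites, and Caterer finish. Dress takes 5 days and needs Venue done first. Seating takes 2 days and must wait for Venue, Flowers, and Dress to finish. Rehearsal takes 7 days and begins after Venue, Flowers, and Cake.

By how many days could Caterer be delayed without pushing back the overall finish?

Critical path: Venue→Flowers→Photographer = 4+2+12 = 18, so the finish is 18 days.
Longest path through Caterer: 12 days (earliest finish 7, latest finish 13).
So Caterer can slip 13 − 7 = 6 days.

6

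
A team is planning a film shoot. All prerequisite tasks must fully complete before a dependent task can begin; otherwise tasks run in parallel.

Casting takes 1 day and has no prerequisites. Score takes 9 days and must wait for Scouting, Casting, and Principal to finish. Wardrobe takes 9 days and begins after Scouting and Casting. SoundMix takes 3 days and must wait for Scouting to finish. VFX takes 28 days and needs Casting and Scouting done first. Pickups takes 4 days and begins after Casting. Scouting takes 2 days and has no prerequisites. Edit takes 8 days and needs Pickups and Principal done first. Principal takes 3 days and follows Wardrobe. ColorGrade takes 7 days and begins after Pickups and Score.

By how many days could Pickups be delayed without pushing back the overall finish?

Critical path: Scouting→Wardrobe→Principal→Score→ColorGrade = 2+9+3+9+7 = 30, so the finish is 30 days.
Longest path through Pickups: 13 days (earliest finish 5, latest finish 22).
Float = 30 − 13 = 17.

17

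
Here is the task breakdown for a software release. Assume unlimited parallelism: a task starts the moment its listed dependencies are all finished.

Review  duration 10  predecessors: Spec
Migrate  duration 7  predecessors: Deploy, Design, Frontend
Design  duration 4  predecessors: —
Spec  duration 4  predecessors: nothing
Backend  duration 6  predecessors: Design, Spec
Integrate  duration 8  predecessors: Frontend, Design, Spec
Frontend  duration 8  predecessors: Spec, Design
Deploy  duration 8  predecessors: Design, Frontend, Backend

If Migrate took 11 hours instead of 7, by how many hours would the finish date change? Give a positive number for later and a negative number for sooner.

As given, the longest chain is Spec→Frontend→Deploy→Migrate = 4+8+8+7 = 27, so the finish is 27 hours.
Since Migrate is critical, the +4 change carries straight to that chain (now 31 hours).
No other chain overtakes it, so the finish is 31 hours.
Change in finish: 31 − 27 = +4 hours.

4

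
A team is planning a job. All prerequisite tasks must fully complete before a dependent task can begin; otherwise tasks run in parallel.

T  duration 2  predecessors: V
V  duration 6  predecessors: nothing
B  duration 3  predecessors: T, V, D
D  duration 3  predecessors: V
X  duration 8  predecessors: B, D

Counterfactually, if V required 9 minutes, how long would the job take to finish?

As given, the longest chain is V→D→B→X = 6+3+3+8 = 20, so the finish is 20 minutes.
V lies on that path, so at 9 minutes the path becomes 23 minutes.
The critical path is still V→D→B→X; finish is now 23 minutes.

23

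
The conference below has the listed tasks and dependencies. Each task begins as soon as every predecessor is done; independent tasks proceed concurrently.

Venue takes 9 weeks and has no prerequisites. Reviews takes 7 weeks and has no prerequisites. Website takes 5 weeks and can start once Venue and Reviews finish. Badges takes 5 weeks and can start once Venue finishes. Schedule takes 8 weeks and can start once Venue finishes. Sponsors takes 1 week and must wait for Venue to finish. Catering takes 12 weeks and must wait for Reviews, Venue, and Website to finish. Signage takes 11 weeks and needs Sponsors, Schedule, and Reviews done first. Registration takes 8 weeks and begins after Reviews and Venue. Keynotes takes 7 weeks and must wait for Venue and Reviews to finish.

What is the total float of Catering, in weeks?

Venue→Schedule→Signage = 9+8+11 = 28 sets the makespan at 28 weeks.
Catering finishes as early as 26 and must finish by 28.
Float = 28 − 26 = 2.

2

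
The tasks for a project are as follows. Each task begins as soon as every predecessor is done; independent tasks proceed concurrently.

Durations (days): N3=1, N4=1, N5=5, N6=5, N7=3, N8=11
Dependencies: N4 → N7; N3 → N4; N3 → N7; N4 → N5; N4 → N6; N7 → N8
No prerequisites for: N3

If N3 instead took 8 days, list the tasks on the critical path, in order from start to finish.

N3, N4, N7, N8

As given, the longest chain is N3→N4→N7→N8 = 1+1+3+11 = 16, so the finish is 16 days.
Since N3 is critical, the +7 change carries straight to that chain (now 23 days).
That remains the longest chain; total 23 days.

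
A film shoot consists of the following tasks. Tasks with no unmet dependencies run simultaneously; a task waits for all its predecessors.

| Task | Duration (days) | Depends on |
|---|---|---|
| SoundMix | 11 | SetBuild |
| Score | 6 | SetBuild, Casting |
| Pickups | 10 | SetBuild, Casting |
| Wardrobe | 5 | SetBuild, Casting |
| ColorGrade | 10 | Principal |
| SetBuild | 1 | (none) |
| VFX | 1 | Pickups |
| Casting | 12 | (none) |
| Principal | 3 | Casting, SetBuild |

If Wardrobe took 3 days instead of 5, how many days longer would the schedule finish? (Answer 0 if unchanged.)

Critical path before the change: Casting→Principal→ColorGrade = 12+3+10 = 25 giving 25 days.
Wardrobe has 8 days of float (longest path through it is 17).
No other chain overtakes it, so the finish is 25 days.
Change in finish: 25 − 25 = +0 days.

0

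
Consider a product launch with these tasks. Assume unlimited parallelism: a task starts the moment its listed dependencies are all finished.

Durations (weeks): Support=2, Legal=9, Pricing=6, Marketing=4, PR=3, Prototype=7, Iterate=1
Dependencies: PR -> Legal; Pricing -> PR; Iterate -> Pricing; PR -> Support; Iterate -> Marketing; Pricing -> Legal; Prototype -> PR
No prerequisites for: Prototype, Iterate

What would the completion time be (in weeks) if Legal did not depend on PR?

With the dependency in place, Prototype→PR→Legal = 7+3+9 = 19 sets the finish at 19 weeks.
Without PR→Legal, Legal's earliest start moves from 10 to 7.
New critical path: Iterate→Pricing→Legal = 1+6+9 = 16 ⇒ 16 weeks.

16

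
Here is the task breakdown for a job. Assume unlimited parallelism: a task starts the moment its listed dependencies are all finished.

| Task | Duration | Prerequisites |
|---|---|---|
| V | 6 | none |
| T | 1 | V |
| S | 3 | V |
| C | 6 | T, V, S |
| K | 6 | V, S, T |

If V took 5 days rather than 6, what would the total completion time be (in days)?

The binding path is V→S→C = 6+3+6 = 15; finish at 15 days.
V lies on that path, so at 5 days the path becomes 14 days.
The critical path is still V→S→C; finish is now 14 days.

14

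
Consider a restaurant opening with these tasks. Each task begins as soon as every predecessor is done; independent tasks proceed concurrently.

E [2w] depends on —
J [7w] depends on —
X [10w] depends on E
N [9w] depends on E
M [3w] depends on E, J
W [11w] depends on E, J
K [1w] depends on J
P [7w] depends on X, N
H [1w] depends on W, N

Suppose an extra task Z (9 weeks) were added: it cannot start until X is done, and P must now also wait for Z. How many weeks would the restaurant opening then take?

Originally the restaurant opening takes 19 weeks.
With Z inserted, P now waits for max(X, N, Z).
New critical path: E→X→Z→P = 2+10+9+7 = 28 ⇒ 28 weeks.

28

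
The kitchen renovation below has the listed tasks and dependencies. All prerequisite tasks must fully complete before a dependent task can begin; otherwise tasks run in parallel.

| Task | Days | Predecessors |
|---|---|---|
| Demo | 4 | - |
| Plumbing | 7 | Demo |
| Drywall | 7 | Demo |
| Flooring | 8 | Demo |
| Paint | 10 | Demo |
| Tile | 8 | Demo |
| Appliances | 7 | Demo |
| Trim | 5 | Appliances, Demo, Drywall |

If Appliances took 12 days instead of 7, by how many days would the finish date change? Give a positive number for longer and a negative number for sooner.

Actual critical path: Demo→Appliances→Trim = 4+7+5 = 16 ⇒ 16 days.
Since Appliances is critical, the +5 change carries straight to that chain (now 21 days).
The critical path is still Demo→Appliances→Trim; finish is now 21 days.
Change in finish: 21 − 16 = +5 days.

5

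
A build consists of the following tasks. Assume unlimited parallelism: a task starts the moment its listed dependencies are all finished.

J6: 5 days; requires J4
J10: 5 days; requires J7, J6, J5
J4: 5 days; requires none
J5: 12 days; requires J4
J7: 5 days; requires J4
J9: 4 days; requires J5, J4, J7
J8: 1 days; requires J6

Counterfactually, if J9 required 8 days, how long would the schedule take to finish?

25

As given, the longest chain is J4→J5→J10 = 5+12+5 = 22, so the finish is 22 days.
J9 is off the critical path — its longest chain is 21 days, giving 1 of slack.
The binding chain switches to J4→J5→J9 = 5+12+8 = 25; finish 25 days.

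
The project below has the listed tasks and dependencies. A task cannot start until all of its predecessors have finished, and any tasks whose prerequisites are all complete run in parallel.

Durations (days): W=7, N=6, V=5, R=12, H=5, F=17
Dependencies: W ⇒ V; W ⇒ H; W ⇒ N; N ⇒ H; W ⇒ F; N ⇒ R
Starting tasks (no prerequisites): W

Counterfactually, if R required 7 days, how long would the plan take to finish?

24

Critical path before the change: W→N→R = 7+6+12 = 25 giving 25 days.
R is on the critical path; changing it to 7 makes that path 20 days.
New critical path: W→F = 7+17 = 24 ⇒ 24 days.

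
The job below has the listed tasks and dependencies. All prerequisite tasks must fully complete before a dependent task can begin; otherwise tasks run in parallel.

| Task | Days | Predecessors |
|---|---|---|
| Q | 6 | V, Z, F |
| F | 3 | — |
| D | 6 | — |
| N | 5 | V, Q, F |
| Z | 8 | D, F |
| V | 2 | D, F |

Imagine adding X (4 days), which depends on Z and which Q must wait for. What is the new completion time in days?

29

Originally the job takes 25 days.
With X inserted, Q now waits for max(V, Z, F, X).
New critical path: D→Z→X→Q→N = 6+8+4+6+5 = 29 ⇒ 29 days.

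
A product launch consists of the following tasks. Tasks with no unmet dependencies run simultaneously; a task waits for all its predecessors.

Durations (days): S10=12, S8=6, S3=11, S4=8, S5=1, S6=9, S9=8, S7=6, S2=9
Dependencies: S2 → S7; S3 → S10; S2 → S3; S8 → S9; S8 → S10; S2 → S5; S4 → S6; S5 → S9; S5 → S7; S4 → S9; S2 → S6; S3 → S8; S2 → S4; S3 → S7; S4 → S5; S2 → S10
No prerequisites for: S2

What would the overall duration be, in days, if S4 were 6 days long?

The binding path is S2→S3→S8→S10 = 9+11+6+12 = 38; finish at 38 days.
The longest path through S4 is only 26 days, so S4 has float 12.
The critical path is still S2→S3→S8→S10; finish is now 38 days.

38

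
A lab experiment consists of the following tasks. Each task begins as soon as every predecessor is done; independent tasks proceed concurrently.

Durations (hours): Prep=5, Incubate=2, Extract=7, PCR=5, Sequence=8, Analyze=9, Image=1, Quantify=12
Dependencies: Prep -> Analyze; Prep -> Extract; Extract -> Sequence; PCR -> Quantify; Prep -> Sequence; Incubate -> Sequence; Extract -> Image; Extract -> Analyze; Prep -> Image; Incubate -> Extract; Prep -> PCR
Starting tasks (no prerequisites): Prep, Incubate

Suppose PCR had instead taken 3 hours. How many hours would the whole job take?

Critical path before the change: Prep→PCR→Quantify = 5+5+12 = 22 giving 22 hours.
Since PCR is critical, the -2 change carries straight to that chain (now 20 hours).
The binding chain switches to Prep→Extract→Analyze = 5+7+9 = 21; finish 21 hours.

21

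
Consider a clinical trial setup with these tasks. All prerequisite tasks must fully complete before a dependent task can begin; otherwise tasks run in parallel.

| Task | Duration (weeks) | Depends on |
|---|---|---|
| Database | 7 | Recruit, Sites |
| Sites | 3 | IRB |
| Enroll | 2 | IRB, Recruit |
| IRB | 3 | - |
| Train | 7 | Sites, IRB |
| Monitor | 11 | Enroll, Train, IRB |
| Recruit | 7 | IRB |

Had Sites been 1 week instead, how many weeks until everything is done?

As given, the longest chain is IRB→Sites→Train→Monitor = 3+3+7+11 = 24, so the finish is 24 weeks.
Since Sites is critical, the -2 change carries straight to that chain (now 22 weeks).
Now IRB→Recruit→Enroll→Monitor = 3+7+2+11 = 23 is longest, so the finish becomes 23 weeks.

23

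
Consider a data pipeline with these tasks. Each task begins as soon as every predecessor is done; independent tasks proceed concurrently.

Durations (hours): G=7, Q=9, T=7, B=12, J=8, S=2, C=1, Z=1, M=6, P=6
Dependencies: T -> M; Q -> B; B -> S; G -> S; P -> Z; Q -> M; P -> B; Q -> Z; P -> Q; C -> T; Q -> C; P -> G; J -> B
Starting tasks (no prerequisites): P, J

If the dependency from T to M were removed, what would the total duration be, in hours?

29

With the dependency in place, P→Q→B→S = 6+9+12+2 = 29 sets the finish at 29 hours.
Without T→M, M's earliest start moves from 23 to 15.
After: P→Q→B→S = 6+9+12+2 = 29 → 29 hours.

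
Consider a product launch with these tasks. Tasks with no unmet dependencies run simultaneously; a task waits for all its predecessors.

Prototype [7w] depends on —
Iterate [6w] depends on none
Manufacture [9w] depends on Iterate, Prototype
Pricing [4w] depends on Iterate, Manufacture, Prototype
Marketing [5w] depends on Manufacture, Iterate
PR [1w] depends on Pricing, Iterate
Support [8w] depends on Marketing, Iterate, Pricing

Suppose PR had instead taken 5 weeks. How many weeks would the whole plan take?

29

Actual critical path: Prototype→Manufacture→Marketing→Support = 7+9+5+8 = 29 ⇒ 29 weeks.
PR has 8 weeks of float (longest path through it is 21).
That remains the longest chain; total 29 weeks.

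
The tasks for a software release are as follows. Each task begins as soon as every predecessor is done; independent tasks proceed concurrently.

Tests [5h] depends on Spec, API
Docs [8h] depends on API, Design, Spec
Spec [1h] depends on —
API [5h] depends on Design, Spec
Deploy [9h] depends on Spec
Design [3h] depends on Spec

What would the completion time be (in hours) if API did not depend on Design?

With the dependency in place, Spec→Design→API→Docs = 1+3+5+8 = 17 sets the finish at 17 hours.
Without Design→API, API's earliest start moves from 4 to 1.
After: Spec→API→Docs = 1+5+8 = 14 → 14 hours.

14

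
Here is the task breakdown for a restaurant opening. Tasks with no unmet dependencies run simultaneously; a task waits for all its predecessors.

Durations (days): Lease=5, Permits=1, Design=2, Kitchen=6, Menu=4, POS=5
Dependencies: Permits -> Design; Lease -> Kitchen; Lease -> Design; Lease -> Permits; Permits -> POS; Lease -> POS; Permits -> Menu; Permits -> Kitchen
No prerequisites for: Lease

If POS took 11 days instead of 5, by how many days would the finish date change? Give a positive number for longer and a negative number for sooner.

Actual critical path: Lease→Permits→Kitchen = 5+1+6 = 12 ⇒ 12 days.
The longest path through POS is only 11 days, so POS has float 1.
Now Lease→Permits→POS = 5+1+11 = 17 is longest, so the finish becomes 17 days.
Change in finish: 17 − 12 = +5 days.

5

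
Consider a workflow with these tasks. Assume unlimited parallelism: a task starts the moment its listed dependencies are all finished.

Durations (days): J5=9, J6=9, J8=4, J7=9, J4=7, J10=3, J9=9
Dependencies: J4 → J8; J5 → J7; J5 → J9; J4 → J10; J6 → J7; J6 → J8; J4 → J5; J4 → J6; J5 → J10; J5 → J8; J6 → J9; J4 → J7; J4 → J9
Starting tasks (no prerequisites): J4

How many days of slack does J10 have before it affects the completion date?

Critical path: J4→J5→J7 = 7+9+9 = 25, so the finish is 25 days.
Longest path through J10: 19 days (earliest finish 19, latest finish 25).
So J10 can slip 25 − 19 = 6 days.

6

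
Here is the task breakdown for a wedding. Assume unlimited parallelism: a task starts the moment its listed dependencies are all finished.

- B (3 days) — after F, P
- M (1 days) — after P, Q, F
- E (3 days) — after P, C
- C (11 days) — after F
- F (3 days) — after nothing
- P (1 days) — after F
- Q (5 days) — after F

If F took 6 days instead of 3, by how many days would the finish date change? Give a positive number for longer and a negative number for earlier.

3

As given, the longest chain is F→C→E = 3+11+3 = 17, so the finish is 17 days.
F lies on that path, so at 6 days the path becomes 20 days.
No other chain overtakes it, so the finish is 20 days.
Change in finish: 20 − 17 = +3 days.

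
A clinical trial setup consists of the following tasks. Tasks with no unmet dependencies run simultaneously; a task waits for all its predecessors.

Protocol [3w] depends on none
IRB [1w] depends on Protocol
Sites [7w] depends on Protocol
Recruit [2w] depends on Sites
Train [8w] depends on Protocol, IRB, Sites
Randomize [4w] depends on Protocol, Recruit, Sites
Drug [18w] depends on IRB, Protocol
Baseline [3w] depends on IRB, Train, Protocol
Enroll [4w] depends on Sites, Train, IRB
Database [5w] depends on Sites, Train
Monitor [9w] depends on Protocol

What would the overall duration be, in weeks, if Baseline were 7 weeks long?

25

Actual critical path: Protocol→Sites→Train→Database = 3+7+8+5 = 23 ⇒ 23 weeks.
The longest path through Baseline is only 21 weeks, so Baseline has float 2.
New critical path: Protocol→Sites→Train→Baseline = 3+7+8+7 = 25 ⇒ 25 weeks.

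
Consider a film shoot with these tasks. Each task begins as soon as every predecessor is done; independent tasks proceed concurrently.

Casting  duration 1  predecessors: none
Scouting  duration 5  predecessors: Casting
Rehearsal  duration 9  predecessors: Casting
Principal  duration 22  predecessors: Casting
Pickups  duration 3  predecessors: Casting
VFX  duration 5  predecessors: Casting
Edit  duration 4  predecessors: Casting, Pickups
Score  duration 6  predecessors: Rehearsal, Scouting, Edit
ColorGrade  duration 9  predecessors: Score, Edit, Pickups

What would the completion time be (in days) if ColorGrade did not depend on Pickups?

25

Before: longest chain Casting→Rehearsal→Score→ColorGrade = 1+9+6+9 = 25, finish 25.
Dropping Pickups→ColorGrade doesn't change ColorGrade's earliest start (16); another predecessor still binds.
The longest chain is now Casting→Rehearsal→Score→ColorGrade = 1+9+6+9 = 25, so the film shoot takes 25 days.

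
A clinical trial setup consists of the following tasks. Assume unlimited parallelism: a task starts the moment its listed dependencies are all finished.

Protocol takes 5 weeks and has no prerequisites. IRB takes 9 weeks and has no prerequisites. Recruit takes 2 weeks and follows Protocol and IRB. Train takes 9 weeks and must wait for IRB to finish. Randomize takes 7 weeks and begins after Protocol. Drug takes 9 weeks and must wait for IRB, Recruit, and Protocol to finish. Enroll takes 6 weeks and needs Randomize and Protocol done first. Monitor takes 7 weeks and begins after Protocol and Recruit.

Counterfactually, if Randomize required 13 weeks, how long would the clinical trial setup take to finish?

24

Actual critical path: IRB→Recruit→Drug = 9+2+9 = 20 ⇒ 20 weeks.
Randomize has 2 weeks of float (longest path through it is 18).
The binding chain switches to Protocol→Randomize→Enroll = 5+13+6 = 24; finish 24 weeks.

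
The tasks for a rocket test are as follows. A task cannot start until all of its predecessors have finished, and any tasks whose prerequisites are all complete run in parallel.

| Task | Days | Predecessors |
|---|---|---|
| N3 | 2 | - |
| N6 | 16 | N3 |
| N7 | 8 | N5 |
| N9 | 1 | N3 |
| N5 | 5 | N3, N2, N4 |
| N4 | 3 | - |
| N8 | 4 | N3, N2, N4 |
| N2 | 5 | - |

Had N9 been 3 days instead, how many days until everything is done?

18

As given, the longest chain is N2→N5→N7 = 5+5+8 = 18, so the finish is 18 days.
N9 is off the critical path — its longest chain is 3 days, giving 15 of slack.
That remains the longest chain; total 18 days.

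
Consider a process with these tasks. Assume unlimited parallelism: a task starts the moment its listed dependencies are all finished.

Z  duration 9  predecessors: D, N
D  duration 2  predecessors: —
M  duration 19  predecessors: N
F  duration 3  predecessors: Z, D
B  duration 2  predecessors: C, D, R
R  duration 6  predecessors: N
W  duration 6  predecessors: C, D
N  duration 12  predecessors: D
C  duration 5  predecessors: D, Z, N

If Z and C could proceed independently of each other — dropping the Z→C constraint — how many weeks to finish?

33

Before: longest chain D→N→Z→C→W = 2+12+9+5+6 = 34, finish 34.
Without Z→C, C's earliest start moves from 23 to 14.
The longest chain is now D→N→M = 2+12+19 = 33, so the project takes 33 weeks.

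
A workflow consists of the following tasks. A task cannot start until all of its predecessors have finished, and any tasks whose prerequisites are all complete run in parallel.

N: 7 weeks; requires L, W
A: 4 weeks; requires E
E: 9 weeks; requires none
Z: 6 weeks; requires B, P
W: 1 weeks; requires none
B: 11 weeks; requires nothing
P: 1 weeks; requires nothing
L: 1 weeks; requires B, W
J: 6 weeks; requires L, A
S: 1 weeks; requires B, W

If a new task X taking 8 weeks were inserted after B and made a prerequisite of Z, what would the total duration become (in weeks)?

25

Originally the job takes 19 weeks.
With X inserted, Z now waits for max(B, P, X).
New critical path: B→X→Z = 11+8+6 = 25 ⇒ 25 weeks.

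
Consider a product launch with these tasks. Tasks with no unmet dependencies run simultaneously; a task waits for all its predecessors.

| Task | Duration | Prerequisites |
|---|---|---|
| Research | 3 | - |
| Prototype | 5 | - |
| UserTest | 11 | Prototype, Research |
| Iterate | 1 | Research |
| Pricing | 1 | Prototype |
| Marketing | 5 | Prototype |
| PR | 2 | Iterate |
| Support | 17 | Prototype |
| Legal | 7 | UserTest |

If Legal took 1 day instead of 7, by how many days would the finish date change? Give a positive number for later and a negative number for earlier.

The binding path is Prototype→UserTest→Legal = 5+11+7 = 23; finish at 23 days.
Legal lies on that path, so at 1 day the path becomes 17 days.
Now Prototype→Support = 5+17 = 22 is longest, so the finish becomes 22 days.
Change in finish: 22 − 23 = -1 days.

-1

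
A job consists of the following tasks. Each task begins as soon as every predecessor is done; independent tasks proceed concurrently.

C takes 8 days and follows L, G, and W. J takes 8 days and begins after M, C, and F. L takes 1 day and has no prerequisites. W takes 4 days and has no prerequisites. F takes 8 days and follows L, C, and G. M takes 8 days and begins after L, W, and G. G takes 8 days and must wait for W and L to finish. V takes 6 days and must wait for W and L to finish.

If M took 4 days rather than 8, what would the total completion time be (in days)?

As given, the longest chain is W→G→C→F→J = 4+8+8+8+8 = 36, so the finish is 36 days.
The longest path through M is only 28 days, so M has float 8.
That remains the longest chain; total 36 days.

36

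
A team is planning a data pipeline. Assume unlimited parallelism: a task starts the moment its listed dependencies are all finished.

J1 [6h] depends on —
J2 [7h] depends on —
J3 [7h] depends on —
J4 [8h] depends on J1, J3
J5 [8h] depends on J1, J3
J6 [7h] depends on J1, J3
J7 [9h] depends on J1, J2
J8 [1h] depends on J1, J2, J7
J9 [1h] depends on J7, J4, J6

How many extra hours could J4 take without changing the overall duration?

J2→J7→J8 = 7+9+1 = 17 sets the makespan at 17 hours.
The longest chain containing J4 totals 16 hours.
Slack of J4 = 8 − 7 = 1 hour.

1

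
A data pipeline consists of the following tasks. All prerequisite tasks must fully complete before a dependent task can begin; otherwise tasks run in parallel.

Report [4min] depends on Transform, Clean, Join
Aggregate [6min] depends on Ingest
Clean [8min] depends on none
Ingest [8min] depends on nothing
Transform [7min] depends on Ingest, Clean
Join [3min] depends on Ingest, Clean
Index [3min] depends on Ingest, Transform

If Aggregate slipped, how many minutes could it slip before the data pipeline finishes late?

5

Ingest→Transform→Report = 8+7+4 = 19 sets the makespan at 19 minutes.
Longest path through Aggregate: 14 minutes (earliest finish 14, latest finish 19).
Slack of Aggregate = 13 − 8 = 5 minutes.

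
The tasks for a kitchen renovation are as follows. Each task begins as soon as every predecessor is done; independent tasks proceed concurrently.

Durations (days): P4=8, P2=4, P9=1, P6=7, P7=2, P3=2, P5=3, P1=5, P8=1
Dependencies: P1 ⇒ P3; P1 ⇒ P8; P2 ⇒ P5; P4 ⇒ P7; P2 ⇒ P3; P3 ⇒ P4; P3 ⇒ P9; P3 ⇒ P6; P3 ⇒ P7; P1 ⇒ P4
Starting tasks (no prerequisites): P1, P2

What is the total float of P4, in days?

0

Critical path: P1→P3→P4→P7 = 5+2+8+2 = 17, so the finish is 17 days.
The longest chain containing P4 totals 17 days.
Slack of P4 = 7 − 7 = 0 days.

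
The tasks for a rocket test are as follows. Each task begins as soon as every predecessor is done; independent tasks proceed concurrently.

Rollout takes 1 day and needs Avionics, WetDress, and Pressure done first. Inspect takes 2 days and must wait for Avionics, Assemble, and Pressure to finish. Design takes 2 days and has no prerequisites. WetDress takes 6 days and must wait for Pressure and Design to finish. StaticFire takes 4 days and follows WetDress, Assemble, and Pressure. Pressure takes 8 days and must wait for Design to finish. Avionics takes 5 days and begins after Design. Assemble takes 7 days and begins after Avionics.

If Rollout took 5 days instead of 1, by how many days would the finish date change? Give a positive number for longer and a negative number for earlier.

Baseline: Design→Pressure→WetDress→StaticFire = 2+8+6+4 = 20 → 20 days.
Rollout has 3 days of float (longest path through it is 17).
Now Design→Pressure→WetDress→Rollout = 2+8+6+5 = 21 is longest, so the finish becomes 21 days.
Change in finish: 21 − 20 = +1 days.

1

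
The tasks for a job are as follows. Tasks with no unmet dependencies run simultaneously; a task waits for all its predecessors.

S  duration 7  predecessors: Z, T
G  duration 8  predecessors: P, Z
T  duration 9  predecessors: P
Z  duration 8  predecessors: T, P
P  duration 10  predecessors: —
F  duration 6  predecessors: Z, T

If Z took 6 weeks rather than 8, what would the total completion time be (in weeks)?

Baseline: P→T→Z→G = 10+9+8+8 = 35 → 35 weeks.
Z is on the critical path; changing it to 6 makes that path 33 weeks.
No other chain overtakes it, so the finish is 33 weeks.

33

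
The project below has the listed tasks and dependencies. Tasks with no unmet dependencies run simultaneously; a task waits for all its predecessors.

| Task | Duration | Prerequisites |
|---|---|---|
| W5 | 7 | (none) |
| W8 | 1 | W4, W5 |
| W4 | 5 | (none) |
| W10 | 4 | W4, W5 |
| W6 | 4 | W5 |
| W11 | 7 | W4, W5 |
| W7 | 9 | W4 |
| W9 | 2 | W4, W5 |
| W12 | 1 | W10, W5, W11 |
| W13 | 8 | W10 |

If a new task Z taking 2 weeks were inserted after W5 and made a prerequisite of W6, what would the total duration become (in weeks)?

19

Originally the project takes 19 weeks.
With Z inserted, W6 now waits for max(W5, Z).
New critical path: W5→W10→W13 = 7+4+8 = 19 ⇒ 19 weeks.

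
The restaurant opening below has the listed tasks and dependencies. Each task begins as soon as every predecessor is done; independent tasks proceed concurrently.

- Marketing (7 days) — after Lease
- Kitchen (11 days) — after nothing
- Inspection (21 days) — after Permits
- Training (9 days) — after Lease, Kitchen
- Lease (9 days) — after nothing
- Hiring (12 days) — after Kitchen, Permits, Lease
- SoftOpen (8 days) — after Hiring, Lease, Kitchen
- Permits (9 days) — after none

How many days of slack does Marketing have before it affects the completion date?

Kitchen→Hiring→SoftOpen = 11+12+8 = 31 sets the makespan at 31 days.
The longest chain containing Marketing totals 16 days.
Slack of Marketing = 24 − 9 = 15 days.

15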